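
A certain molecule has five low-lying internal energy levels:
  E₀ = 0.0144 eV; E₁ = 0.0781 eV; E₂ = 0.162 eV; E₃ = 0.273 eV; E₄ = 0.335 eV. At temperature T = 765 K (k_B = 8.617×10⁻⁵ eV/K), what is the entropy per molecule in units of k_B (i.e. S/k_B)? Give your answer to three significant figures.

k_BT = 8.617×10⁻⁵ × 765 K = 0.065920 eV.
Eᵢ/kT = 0.21845, 1.1848, 2.4575, 4.1414, 5.0819.
Z = Σ e^(−Eᵢ/kT) = e^(−0.21845) + e^(−1.1848) + e^(−2.4575) + e^(−4.1414) + e^(−5.0819) = 0.80376 + 0.30581 + 0.085649 + 0.015901 + 0.0062081 = 1.2173.
⟨E⟩ = Σ EᵢPᵢ = 0.045801 eV.
S/k_B = ln Z + ⟨E⟩/kT = ln(1.2173) + 0.045801/0.065920 = 0.19664 + 0.69480 = 0.891.

0.891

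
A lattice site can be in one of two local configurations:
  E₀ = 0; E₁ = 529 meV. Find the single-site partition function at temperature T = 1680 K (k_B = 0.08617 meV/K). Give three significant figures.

k_BT = 0.08617 × 1680 K = 144.77 meV.
Eᵢ/kT = 0, 3.6541.
Z = Σ e^(−Eᵢ/kT) = e^(−0) + e^(−3.6541) = 1.0000 + 0.025885 = 1.0259.

Z = 1.03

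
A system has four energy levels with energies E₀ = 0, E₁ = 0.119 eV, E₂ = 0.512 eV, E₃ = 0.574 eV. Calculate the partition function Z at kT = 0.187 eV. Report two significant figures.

Z = 1.6

Eᵢ/kT = 0, 0.6364, 2.738, 3.070.
Z = Σ e^(−Eᵢ/kT) = e^(−0) + e^(−0.6364) + e^(−2.738) + e^(−3.070) = 1.000 + 0.5292 + 0.06470 + 0.04642 = 1.640.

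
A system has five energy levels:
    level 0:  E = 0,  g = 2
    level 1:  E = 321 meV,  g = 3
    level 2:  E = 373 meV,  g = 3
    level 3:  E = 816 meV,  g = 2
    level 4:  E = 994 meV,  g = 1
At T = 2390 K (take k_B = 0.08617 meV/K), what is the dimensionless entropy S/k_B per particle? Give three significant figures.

1.80

k_BT = 0.08617 × 2390 K = 205.95 meV.
Eᵢ/kT = 0, 1.5586, 1.8111, 3.9621, 4.8264.
Z = Σ gᵢe^(−Eᵢ/kT) = 2·e^(−0) + 3·e^(−1.5586) + 3·e^(−1.8111) + 2·e^(−3.9621) + 1·e^(−4.8264) = 2.0000 + 0.63129 + 0.49042 + 0.038046 + 0.0080153 = 3.1678.
⟨E⟩ = Σ EᵢPᵢ = 134.03 meV.
S/k_B = ln Z + ⟨E⟩/kT = ln(3.1678) + 134.03/205.95 = 1.1530 + 0.65079 = 1.80.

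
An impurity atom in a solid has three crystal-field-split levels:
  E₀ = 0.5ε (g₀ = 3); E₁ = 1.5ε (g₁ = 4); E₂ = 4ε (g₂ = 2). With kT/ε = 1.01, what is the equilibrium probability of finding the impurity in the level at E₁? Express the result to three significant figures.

0.327

Eᵢ/kT = 0.49505, 1.4851, 3.9604.
Z = Σ gᵢe^(−Eᵢ/kT) = 3·e^(−0.49505) + 4·e^(−1.4851) + 2·e^(−3.9604) = 1.8286 + 0.90592 + 0.038111 = 2.7726.
P₁ = g₁ e^(−E₁/kT) / Z = 0.90592/2.7726 = 0.327.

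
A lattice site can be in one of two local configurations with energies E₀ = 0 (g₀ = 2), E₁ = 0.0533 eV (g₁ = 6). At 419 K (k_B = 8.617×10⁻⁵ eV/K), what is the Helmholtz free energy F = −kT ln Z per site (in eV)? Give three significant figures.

k_BT = 8.617×10⁻⁵ × 419 K = 0.036105 eV.
Eᵢ/kT = 0, 1.4762.
Z = Σ gᵢe^(−Eᵢ/kT) = 2·e^(−0) + 6·e^(−1.4762) = 2.0000 + 1.3710 = 3.3710.
F = −kT ln Z = −0.036105 × ln(3.3710) = −0.036105 × 1.2152 = -0.0439 eV.

-0.0439 eV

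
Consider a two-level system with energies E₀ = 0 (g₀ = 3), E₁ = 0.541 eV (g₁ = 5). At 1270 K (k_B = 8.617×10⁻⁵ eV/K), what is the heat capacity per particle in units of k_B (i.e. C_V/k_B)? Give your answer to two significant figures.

k_BT = 8.617×10⁻⁵ × 1270 K = 0.1094 eV.
Eᵢ/kT = 0, 4.945.
Z = Σ gᵢe^(−Eᵢ/kT) = 3·e^(−0) + 5·e^(−4.945) = 3.000 + 0.03559 = 3.036.
⟨E⟩ = 0.006342 eV, ⟨E²⟩ = 0.003431 eV².
C_V/k_B = (⟨E²⟩ − ⟨E⟩²)/(kT)² = (0.003431 − 0.00004022)/0.01197 = 0.28.

0.28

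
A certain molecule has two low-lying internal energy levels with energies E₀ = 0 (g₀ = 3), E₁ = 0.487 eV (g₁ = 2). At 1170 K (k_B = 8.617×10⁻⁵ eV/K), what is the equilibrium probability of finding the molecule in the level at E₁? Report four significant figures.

0.005294

k_BT = 8.617×10⁻⁵ × 1170 K = 0.100819 eV.
Eᵢ/kT = 0, 4.83044.
Z = Σ gᵢe^(−Eᵢ/kT) = 3·e^(−0) + 2·e^(−4.83044) = 3.00000 + 0.0159660 = 3.01597.
P₁ = g₁ e^(−E₁/kT) / Z = 0.0159660/3.01597 = 0.005294.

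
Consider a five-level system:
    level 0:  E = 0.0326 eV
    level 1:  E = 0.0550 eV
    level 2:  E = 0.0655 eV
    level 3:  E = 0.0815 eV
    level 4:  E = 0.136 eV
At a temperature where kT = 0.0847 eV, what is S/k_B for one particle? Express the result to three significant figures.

1.54

Eᵢ/kT = 0.38489, 0.64935, 0.77332, 0.96222, 1.6057.
Z = Σ e^(−Eᵢ/kT) = e^(−0.38489) + e^(−0.64935) + e^(−0.77332) + e^(−0.96222) + e^(−1.6057) = 0.68053 + 0.52239 + 0.46148 + 0.38204 + 0.20075 = 2.2472.
⟨E⟩ = Σ EᵢPᵢ = 0.062114 eV.
S/k_B = ln Z + ⟨E⟩/kT = ln(2.2472) + 0.062114/0.0847 = 0.80968 + 0.73334 = 1.54.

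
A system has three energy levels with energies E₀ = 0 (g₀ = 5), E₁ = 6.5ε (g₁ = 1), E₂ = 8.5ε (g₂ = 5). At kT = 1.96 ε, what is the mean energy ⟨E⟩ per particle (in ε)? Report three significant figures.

Eᵢ/kT = 0, 3.3163, 4.3367.
Z = Σ gᵢe^(−Eᵢ/kT) = 5·e^(−0) + 1·e^(−3.3163) + 5·e^(−4.3367) = 5.0000 + 0.036287 + 0.065398 = 5.1017.
⟨E⟩ = Σ Eᵢ gᵢe^(−Eᵢ/kT) / Z = (0·5.0000 + 6.5·0.036287 + 8.5·0.065398) / 5.1017 = 0.155 ε.

0.155 ε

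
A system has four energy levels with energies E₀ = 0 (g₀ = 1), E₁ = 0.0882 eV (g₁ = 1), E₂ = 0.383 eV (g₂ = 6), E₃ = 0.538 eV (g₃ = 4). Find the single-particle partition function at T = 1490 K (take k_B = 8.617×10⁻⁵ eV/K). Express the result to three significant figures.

Z = 1.87

k_BT = 8.617×10⁻⁵ × 1490 K = 0.12839 eV.
Eᵢ/kT = 0, 0.68697, 2.9831, 4.1904.
Z = Σ gᵢe^(−Eᵢ/kT) = 1·e^(−0) + 1·e^(−0.68697) + 6·e^(−2.9831) + 4·e^(−4.1904) = 1.0000 + 0.50310 + 0.30381 + 0.060561 = 1.8675.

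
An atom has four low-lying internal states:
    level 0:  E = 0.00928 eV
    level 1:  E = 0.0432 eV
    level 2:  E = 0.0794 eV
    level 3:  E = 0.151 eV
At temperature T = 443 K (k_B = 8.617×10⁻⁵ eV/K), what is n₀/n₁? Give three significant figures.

2.43

k_BT = 8.617×10⁻⁵ × 443 K = 0.038173 eV.
n₀/n₁ = exp[−(E₀−E₁)/kT] = exp(−(-0.03392 eV)/(0.038173 eV)) = exp(0.88859) = 2.43.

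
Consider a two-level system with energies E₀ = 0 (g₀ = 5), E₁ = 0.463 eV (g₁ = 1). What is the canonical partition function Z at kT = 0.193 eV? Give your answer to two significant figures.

Eᵢ/kT = 0, 2.399.
Z = Σ gᵢe^(−Eᵢ/kT) = 5·e^(−0) + 1·e^(−2.399) = 5.000 + 0.09081 = 5.091.

Z = 5.1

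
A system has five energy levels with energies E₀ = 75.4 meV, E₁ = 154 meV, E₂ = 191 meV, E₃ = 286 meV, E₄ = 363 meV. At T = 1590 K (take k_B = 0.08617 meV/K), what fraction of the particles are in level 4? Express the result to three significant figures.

0.0526

k_BT = 0.08617 × 1590 K = 137.01 meV.
Eᵢ/kT = 0.55032, 1.1240, 1.3941, 2.0874, 2.6494.
Z = Σ e^(−Eᵢ/kT) = e^(−0.55032) + e^(−1.1240) + e^(−1.3941) + e^(−2.0874) + e^(−2.6494) = 0.57677 + 0.32498 + 0.24806 + 0.12401 + 0.070694 = 1.3445.
P₄ = e^(−E₄/kT) / Z = 0.070694/1.3445 = 0.0526.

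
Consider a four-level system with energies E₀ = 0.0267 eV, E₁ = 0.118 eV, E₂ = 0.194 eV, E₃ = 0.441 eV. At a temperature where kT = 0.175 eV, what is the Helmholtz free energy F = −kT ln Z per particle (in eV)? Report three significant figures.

-0.101 eV

Eᵢ/kT = 0.15257, 0.67429, 1.1086, 2.5200.
Z = Σ e^(−Eᵢ/kT) = e^(−0.15257) + e^(−0.67429) + e^(−1.1086) + e^(−2.5200) = 0.85850 + 0.50952 + 0.33002 + 0.080460 = 1.7785.
F = −kT ln Z = −0.175 × ln(1.7785) = −0.175 × 0.57577 = -0.101 eV.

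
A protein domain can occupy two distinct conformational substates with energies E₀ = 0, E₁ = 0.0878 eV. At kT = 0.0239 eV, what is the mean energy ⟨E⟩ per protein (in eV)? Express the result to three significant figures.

Eᵢ/kT = 0, 3.6736.
Z = Σ e^(−Eᵢ/kT) = e^(−0) + e^(−3.6736) = 1.0000 + 0.025385 = 1.0254.
⟨E⟩ = Σ Eᵢ e^(−Eᵢ/kT) / Z = (0·1.0000 + 0.0878·0.025385) / 1.0254 = 0.00217 eV.

0.00217 eV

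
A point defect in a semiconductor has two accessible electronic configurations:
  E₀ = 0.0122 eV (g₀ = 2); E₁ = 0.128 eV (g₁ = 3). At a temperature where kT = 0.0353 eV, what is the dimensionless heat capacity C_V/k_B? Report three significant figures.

Eᵢ/kT = 0.34561, 3.6261.
Z = Σ gᵢe^(−Eᵢ/kT) = 2·e^(−0.34561) + 3·e^(−3.6261) = 1.4156 + 0.079859 = 1.4955.
⟨E⟩ = 0.018383 eV, ⟨E²⟩ = 0.0010158 eV².
C_V/k_B = (⟨E²⟩ − ⟨E⟩²)/(kT)² = (0.0010158 − 0.00033793)/0.0012461 = 0.544.

0.544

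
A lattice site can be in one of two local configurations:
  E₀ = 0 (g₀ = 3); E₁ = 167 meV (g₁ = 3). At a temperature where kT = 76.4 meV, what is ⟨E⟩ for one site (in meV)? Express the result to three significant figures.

Eᵢ/kT = 0, 2.1859.
Z = Σ gᵢe^(−Eᵢ/kT) = 3·e^(−0) + 3·e^(−2.1859) = 3.0000 + 0.33713 = 3.3371.
⟨E⟩ = Σ Eᵢ gᵢe^(−Eᵢ/kT) / Z = (0·3.0000 + 167·0.33713) / 3.3371 = 16.9 meV.

16.9 meV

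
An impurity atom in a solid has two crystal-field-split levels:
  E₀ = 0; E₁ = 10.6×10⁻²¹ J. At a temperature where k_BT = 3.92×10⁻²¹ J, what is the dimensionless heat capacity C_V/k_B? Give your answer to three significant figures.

Eᵢ/kT = 0, 2.7041.
Z = Σ e^(−Eᵢ/kT) = e^(−0) + e^(−2.7041) = 1.0000 + 0.066931 = 1.0669.
⟨E⟩ = 0.66498, ⟨E²⟩ = 7.0488.
C_V/k_B = (⟨E²⟩ − ⟨E⟩²)/(kT)² = (7.0488 − 0.44220)/15.366 = 0.430.

0.430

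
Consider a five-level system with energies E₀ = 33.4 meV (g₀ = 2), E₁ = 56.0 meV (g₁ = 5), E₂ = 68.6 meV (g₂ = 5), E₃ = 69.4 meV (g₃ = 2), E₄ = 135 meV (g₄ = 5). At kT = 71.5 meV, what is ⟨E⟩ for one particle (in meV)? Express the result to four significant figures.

Eᵢ/kT = 0.467133, 0.783217, 0.959441, 0.970629, 1.88811.
Z = Σ gᵢe^(−Eᵢ/kT) = 2·e^(−0.467133) + 5·e^(−0.783217) + 5·e^(−0.959441) + 2·e^(−0.970629) + 5·e^(−1.88811) = 1.25359 + 2.28467 + 1.91553 + 0.757689 + 0.756788 = 6.96827.
⟨E⟩ = Σ Eᵢ gᵢe^(−Eᵢ/kT) / Z = (33.4·1.25359 + 56.0·2.28467 + 68.6·1.91553 + 69.4·0.757689 + 135·0.756788) / 6.96827 = 65.43 meV.

65.43 meV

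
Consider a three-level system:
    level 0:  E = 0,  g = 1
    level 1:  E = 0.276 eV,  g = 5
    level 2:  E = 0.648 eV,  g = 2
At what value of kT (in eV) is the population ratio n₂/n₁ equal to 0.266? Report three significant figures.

n₂/n₁ = (g₂/g₁) exp[−(E₂−E₁)/kT] = 0.266.
⇒ (E₂−E₁)/kT = ln((2/5)/0.266) = ln(1.5038) = 0.40800.
kT = 0.372 eV / 0.40800 = 0.912 eV.

0.912 eV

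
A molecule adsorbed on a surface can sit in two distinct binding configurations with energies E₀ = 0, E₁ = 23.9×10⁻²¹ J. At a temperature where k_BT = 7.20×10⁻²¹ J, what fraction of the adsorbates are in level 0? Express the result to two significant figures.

Eᵢ/kT = 0, 3.319.
Z = Σ e^(−Eᵢ/kT) = e^(−0) + e^(−3.319) = 1.000 + 0.03619 = 1.036.
P₀ = e^(−E₀/kT) / Z = 1.000/1.036 = 0.97.

0.97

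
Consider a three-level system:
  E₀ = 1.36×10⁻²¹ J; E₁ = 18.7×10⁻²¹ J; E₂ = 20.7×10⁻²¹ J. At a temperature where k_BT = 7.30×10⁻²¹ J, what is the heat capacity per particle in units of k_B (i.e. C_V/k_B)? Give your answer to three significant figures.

Eᵢ/kT = 0.18630, 2.5616, 2.8356.
Z = Σ e^(−Eᵢ/kT) = e^(−0.18630) + e^(−2.5616) + e^(−2.8356) = 0.83002 + 0.077181 + 0.058683 = 0.96588.
⟨E⟩ = 3.9206, ⟨E²⟩ = 55.566.
C_V/k_B = (⟨E²⟩ − ⟨E⟩²)/(kT)² = (55.566 − 15.371)/53.290 = 0.754.

0.754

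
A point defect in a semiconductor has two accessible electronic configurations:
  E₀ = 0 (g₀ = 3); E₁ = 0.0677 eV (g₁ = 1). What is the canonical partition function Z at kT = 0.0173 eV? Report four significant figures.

Eᵢ/kT = 0, 3.91329.
Z = Σ gᵢe^(−Eᵢ/kT) = 3·e^(−0) + 1·e^(−3.91329) = 3.00000 + 0.0199747 = 3.01997.

Z = 3.020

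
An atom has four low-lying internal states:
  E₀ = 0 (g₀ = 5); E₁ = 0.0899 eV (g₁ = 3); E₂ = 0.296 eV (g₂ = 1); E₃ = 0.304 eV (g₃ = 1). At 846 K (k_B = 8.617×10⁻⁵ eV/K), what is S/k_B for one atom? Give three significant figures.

1.98

k_BT = 8.617×10⁻⁵ × 846 K = 0.072900 eV.
Eᵢ/kT = 0, 1.2332, 4.0604, 4.1701.
Z = Σ gᵢe^(−Eᵢ/kT) = 5·e^(−0) + 3·e^(−1.2332) + 1·e^(−4.0604) + 1·e^(−4.1701) = 5.0000 + 0.87408 + 0.017242 + 0.015451 = 5.9068.
⟨E⟩ = Σ EᵢPᵢ = 0.014963 eV.
S/k_B = ln Z + ⟨E⟩/kT = ln(5.9068) + 0.014963/0.072900 = 1.7761 + 0.20525 = 1.98.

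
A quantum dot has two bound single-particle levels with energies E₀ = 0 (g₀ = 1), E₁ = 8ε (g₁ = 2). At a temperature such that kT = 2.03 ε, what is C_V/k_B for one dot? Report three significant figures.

0.559

Eᵢ/kT = 0, 3.9409.
Z = Σ gᵢe^(−Eᵢ/kT) = 1·e^(−0) + 2·e^(−3.9409) = 1.0000 + 0.038861 = 1.0389.
⟨E⟩ = 0.29925 ε, ⟨E²⟩ = 2.3940 ε².
C_V/k_B = (⟨E²⟩ − ⟨E⟩²)/(kT)² = (2.3940 − 0.089551)/4.1209 = 0.559.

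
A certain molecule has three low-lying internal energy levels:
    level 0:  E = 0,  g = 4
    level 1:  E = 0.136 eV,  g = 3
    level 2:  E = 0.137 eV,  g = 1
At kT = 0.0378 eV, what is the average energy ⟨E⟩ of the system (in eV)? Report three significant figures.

0.00361 eV

Eᵢ/kT = 0, 3.5979, 3.6243.
Z = Σ gᵢe^(−Eᵢ/kT) = 4·e^(−0) + 3·e^(−3.5979) + 1·e^(−3.6243) = 4.0000 + 0.082143 + 0.026668 = 4.1088.
⟨E⟩ = Σ Eᵢ gᵢe^(−Eᵢ/kT) / Z = (0·4.0000 + 0.136·0.082143 + 0.137·0.026668) / 4.1088 = 0.00361 eV.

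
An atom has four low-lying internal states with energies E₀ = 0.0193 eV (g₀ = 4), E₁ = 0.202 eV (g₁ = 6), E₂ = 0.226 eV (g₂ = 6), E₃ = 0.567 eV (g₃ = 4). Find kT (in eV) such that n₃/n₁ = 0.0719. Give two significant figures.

n₃/n₁ = (g₃/g₁) exp[−(E₃−E₁)/kT] = 0.0719.
⇒ (E₃−E₁)/kT = ln((4/6)/0.0719) = ln(9.272) = 2.227.
kT = 0.365 eV / 2.227 = 0.16 eV.

0.16 eV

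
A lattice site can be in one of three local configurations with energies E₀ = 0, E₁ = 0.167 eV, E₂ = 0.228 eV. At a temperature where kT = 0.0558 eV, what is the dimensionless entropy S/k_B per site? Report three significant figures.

0.270

Eᵢ/kT = 0, 2.9928, 4.0860.
Z = Σ e^(−Eᵢ/kT) = e^(−0) + e^(−2.9928) + e^(−4.0860) = 1.0000 + 0.050147 + 0.016806 = 1.0670.
⟨E⟩ = Σ EᵢPᵢ = 0.011440 eV.
S/k_B = ln Z + ⟨E⟩/kT = ln(1.0670) + 0.011440/0.0558 = 0.064851 + 0.20502 = 0.270.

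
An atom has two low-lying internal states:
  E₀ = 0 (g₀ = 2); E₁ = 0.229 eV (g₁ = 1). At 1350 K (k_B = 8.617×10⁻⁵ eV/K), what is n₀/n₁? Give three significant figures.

14.3

k_BT = 8.617×10⁻⁵ × 1350 K = 0.11633 eV.
n₀/n₁ = (g₀/g₁) exp[−(E₀−E₁)/kT] = (2/1) × exp(−(-0.229 eV)/(0.11633 eV)) = (2/1) × exp(1.9685) = 14.3.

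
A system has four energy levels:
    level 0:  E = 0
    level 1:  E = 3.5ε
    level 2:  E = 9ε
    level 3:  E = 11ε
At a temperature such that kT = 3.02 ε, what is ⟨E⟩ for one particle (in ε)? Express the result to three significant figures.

1.33 ε

Eᵢ/kT = 0, 1.1589, 2.9801, 3.6424.
Z = Σ e^(−Eᵢ/kT) = e^(−0) + e^(−1.1589) + e^(−2.9801) + e^(−3.6424) = 1.0000 + 0.31383 + 0.050788 + 0.026189 = 1.3908.
⟨E⟩ = Σ Eᵢ e^(−Eᵢ/kT) / Z = (0·1.0000 + 3.5·0.31383 + 9·0.050788 + 11·0.026189) / 1.3908 = 1.33 ε.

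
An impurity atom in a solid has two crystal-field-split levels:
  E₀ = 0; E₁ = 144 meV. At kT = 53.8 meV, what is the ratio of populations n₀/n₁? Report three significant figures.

14.5

n₀/n₁ = exp[−(E₀−E₁)/kT] = exp(−(-144 meV)/(53.8 meV)) = exp(2.6766) = 14.5.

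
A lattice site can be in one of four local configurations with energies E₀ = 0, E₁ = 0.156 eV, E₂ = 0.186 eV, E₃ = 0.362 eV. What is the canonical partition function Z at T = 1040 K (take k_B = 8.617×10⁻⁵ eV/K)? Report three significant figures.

k_BT = 8.617×10⁻⁵ × 1040 K = 0.089617 eV.
Eᵢ/kT = 0, 1.7407, 2.0755, 4.0394.
Z = Σ e^(−Eᵢ/kT) = e^(−0) + e^(−1.7407) + e^(−2.0755) + e^(−4.0394) = 1.0000 + 0.17540 + 0.12549 + 0.017608 = 1.3185.

Z = 1.32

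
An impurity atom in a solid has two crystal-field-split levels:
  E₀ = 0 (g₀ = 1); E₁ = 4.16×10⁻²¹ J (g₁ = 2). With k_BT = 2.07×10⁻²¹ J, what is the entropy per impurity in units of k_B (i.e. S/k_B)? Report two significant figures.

Eᵢ/kT = 0, 2.010.
Z = Σ gᵢe^(−Eᵢ/kT) = 1·e^(−0) + 2·e^(−2.010) = 1.000 + 0.2680 = 1.268.
⟨E⟩ = Σ EᵢPᵢ = 0.8792 ×10⁻²¹ J.
S/k_B = ln Z + ⟨E⟩/kT = ln(1.268) + 0.8792/2.07 = 0.2374 + 0.4247 = 0.66.

0.66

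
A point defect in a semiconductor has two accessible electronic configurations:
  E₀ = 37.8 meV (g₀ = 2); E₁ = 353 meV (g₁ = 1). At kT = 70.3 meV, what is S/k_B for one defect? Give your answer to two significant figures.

Eᵢ/kT = 0.5377, 5.021.
Z = Σ gᵢe^(−Eᵢ/kT) = 2·e^(−0.5377) + 1·e^(−5.021) = 1.168 + 0.006598 = 1.175.
⟨E⟩ = Σ EᵢPᵢ = 39.56 meV.
S/k_B = ln Z + ⟨E⟩/kT = ln(1.175) + 39.56/70.3 = 0.1613 + 0.5627 = 0.72.

0.72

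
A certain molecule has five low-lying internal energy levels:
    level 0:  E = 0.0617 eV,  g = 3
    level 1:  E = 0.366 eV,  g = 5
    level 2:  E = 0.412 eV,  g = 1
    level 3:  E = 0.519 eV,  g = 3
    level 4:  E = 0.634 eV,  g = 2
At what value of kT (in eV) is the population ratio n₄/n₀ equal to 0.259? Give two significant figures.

0.61 eV

n₄/n₀ = (g₄/g₀) exp[−(E₄−E₀)/kT] = 0.259.
⇒ (E₄−E₀)/kT = ln((2/3)/0.259) = ln(2.574) = 0.9455.
kT = 0.5723 eV / 0.9455 = 0.61 eV.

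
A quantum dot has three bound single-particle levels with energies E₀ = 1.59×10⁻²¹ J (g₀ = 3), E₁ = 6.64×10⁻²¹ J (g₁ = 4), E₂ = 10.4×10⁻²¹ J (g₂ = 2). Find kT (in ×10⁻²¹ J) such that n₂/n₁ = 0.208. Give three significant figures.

4.29 ×10⁻²¹ J

n₂/n₁ = (g₂/g₁) exp[−(E₂−E₁)/kT] = 0.208.
⇒ (E₂−E₁)/kT = ln((2/4)/0.208) = ln(2.4038) = 0.87705.
kT = 3.76 ×10⁻²¹ J / 0.87705 = 4.29 ×10⁻²¹ J.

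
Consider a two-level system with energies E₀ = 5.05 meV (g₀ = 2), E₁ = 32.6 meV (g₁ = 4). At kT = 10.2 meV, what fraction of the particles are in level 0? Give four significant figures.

0.8816

Eᵢ/kT = 0.495098, 3.19608.
Z = Σ gᵢe^(−Eᵢ/kT) = 2·e^(−0.495098) + 4·e^(−3.19608) = 1.21902 + 0.163689 = 1.38271.
P₀ = g₀ e^(−E₀/kT) / Z = 1.21902/1.38271 = 0.8816.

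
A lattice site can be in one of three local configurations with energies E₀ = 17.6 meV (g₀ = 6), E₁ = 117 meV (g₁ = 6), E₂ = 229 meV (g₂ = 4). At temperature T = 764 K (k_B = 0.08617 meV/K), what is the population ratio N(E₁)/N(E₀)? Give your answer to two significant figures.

0.22

k_BT = 0.08617 × 764 K = 65.83 meV.
n₁/n₀ = (g₁/g₀) exp[−(E₁−E₀)/kT] = (6/6) × exp(−(99.4 meV)/(65.83 meV)) = (6/6) × exp(-1.510) = 0.22.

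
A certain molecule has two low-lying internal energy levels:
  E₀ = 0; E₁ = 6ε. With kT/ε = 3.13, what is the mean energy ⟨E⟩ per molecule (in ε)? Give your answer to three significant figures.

0.769 ε

Eᵢ/kT = 0, 1.9169.
Z = Σ e^(−Eᵢ/kT) = e^(−0) + e^(−1.9169) = 1.0000 + 0.14706 = 1.1471.
⟨E⟩ = Σ Eᵢ e^(−Eᵢ/kT) / Z = (0·1.0000 + 6·0.14706) / 1.1471 = 0.769 ε.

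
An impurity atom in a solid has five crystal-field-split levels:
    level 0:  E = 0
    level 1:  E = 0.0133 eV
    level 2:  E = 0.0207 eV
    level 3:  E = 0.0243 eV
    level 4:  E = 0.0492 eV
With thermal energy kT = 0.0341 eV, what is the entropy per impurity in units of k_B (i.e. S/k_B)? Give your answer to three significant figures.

1.52

Eᵢ/kT = 0, 0.39003, 0.60704, 0.71261, 1.4428.
Z = Σ e^(−Eᵢ/kT) = e^(−0) + e^(−0.39003) + e^(−0.60704) + e^(−0.71261) + e^(−1.4428) = 1.0000 + 0.67704 + 0.54496 + 0.49036 + 0.23627 = 2.9486.
⟨E⟩ = Σ EᵢPᵢ = 0.014863 eV.
S/k_B = ln Z + ⟨E⟩/kT = ln(2.9486) + 0.014863/0.0341 = 1.0813 + 0.43587 = 1.52.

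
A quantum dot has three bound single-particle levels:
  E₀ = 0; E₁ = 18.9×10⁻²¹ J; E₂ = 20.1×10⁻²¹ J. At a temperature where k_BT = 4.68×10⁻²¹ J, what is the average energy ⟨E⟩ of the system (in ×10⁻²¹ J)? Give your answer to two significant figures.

0.59 ×10⁻²¹ J

Eᵢ/kT = 0, 4.038, 4.295.
Z = Σ e^(−Eᵢ/kT) = e^(−0) + e^(−4.038) + e^(−4.295) = 1.000 + 0.01763 + 0.01364 = 1.031.
⟨E⟩ = Σ Eᵢ e^(−Eᵢ/kT) / Z = (0·1.000 + 18.9·0.01763 + 20.1·0.01364) / 1.031 = 0.59 ×10⁻²¹ J.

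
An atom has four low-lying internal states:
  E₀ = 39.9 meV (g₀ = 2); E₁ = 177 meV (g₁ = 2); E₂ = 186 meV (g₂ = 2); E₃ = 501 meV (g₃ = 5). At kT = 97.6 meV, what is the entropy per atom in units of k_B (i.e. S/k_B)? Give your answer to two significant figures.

Eᵢ/kT = 0.4088, 1.814, 1.906, 5.133.
Z = Σ gᵢe^(−Eᵢ/kT) = 2·e^(−0.4088) + 2·e^(−1.814) + 2·e^(−1.906) + 5·e^(−5.133) = 1.329 + 0.3260 + 0.2973 + 0.02949 = 1.982.
⟨E⟩ = Σ EᵢPᵢ = 91.22 meV.
S/k_B = ln Z + ⟨E⟩/kT = ln(1.982) + 91.22/97.6 = 0.6841 + 0.9346 = 1.6.

1.6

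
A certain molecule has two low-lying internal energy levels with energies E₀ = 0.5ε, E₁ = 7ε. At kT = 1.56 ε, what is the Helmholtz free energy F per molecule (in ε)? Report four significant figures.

Eᵢ/kT = 0.320513, 4.48718.
Z = Σ e^(−Eᵢ/kT) = e^(−0.320513) + e^(−4.48718) = 0.725777 + 0.0112523 = 0.737029.
F = −kT ln Z = −1.56 × ln(0.737029) = −1.56 × -0.305128 = 0.4760 ε.

0.4760 ε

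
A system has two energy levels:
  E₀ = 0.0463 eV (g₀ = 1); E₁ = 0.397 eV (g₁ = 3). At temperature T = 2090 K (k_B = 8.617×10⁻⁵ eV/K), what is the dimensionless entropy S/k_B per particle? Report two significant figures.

0.94

k_BT = 8.617×10⁻⁵ × 2090 K = 0.1801 eV.
Eᵢ/kT = 0.2571, 2.204.
Z = Σ gᵢe^(−Eᵢ/kT) = 1·e^(−0.2571) + 3·e^(−2.204) = 0.7733 + 0.3311 = 1.104.
⟨E⟩ = Σ EᵢPᵢ = 0.1515 eV.
S/k_B = ln Z + ⟨E⟩/kT = ln(1.104) + 0.1515/0.1801 = 0.09894 + 0.8412 = 0.94.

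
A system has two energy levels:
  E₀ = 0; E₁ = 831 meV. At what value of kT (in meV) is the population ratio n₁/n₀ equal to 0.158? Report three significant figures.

450 meV

n₁/n₀ = exp[−(E₁−E₀)/kT] = 0.158.
⇒ (E₁−E₀)/kT = ln(1/0.158) = ln(6.3291) = 1.8452.
kT = 831 meV / 1.8452 = 450 meV.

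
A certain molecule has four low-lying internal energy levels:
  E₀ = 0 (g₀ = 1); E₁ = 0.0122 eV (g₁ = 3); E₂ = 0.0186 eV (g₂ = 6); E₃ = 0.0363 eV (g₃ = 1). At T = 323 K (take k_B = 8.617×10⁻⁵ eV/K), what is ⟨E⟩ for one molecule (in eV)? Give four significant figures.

0.01443 eV

k_BT = 8.617×10⁻⁵ × 323 K = 0.0278329 eV.
Eᵢ/kT = 0, 0.438330, 0.668274, 1.30421.
Z = Σ gᵢe^(−Eᵢ/kT) = 1·e^(−0) + 3·e^(−0.438330) + 6·e^(−0.668274) + 1·e^(−1.30421) = 1.00000 + 1.93534 + 3.07556 + 0.271387 = 6.28229.
⟨E⟩ = Σ Eᵢ gᵢe^(−Eᵢ/kT) / Z = (0·1.00000 + 0.0122·1.93534 + 0.0186·3.07556 + 0.0363·0.271387) / 6.28229 = 0.01443 eV.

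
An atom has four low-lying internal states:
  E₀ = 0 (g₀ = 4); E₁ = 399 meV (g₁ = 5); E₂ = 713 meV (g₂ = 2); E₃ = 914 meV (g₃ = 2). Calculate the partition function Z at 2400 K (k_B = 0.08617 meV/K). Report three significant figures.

k_BT = 0.08617 × 2400 K = 206.81 meV.
Eᵢ/kT = 0, 1.9293, 3.4476, 4.4195.
Z = Σ gᵢe^(−Eᵢ/kT) = 4·e^(−0) + 5·e^(−1.9293) + 2·e^(−3.4476) + 2·e^(−4.4195) = 4.0000 + 0.72625 + 0.063644 + 0.024081 = 4.8140.

Z = 4.81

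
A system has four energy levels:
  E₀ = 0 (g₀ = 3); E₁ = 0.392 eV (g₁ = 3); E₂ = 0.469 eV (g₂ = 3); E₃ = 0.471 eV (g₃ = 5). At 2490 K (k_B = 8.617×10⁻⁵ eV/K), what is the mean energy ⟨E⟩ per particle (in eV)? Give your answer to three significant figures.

k_BT = 8.617×10⁻⁵ × 2490 K = 0.21456 eV.
Eᵢ/kT = 0, 1.8270, 2.1859, 2.1952.
Z = Σ gᵢe^(−Eᵢ/kT) = 3·e^(−0) + 3·e^(−1.8270) + 3·e^(−2.1859) + 5·e^(−2.1952) = 3.0000 + 0.48269 + 0.33713 + 0.55668 = 4.3765.
⟨E⟩ = Σ Eᵢ gᵢe^(−Eᵢ/kT) / Z = (0·3.0000 + 0.392·0.48269 + 0.469·0.33713 + 0.471·0.55668) / 4.3765 = 0.139 eV.

0.139 eV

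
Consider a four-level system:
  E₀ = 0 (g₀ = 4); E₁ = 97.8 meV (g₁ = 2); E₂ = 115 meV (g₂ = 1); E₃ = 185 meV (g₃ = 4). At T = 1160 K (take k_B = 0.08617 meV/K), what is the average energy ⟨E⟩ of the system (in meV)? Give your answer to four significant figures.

k_BT = 0.08617 × 1160 K = 99.9572 meV.
Eᵢ/kT = 0, 0.978419, 1.15049, 1.85079.
Z = Σ gᵢe^(−Eᵢ/kT) = 4·e^(−0) + 2·e^(−0.978419) + 1·e^(−1.15049) + 4·e^(−1.85079) = 4.00000 + 0.751810 + 0.316482 + 0.628452 = 5.69674.
⟨E⟩ = Σ Eᵢ gᵢe^(−Eᵢ/kT) / Z = (0·4.00000 + 97.8·0.751810 + 115·0.316482 + 185·0.628452) / 5.69674 = 39.70 meV.

39.70 meV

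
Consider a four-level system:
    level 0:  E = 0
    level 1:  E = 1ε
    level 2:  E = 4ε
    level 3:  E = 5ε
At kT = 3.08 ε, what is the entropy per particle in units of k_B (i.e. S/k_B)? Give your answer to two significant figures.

Eᵢ/kT = 0, 0.3247, 1.299, 1.623.
Z = Σ e^(−Eᵢ/kT) = e^(−0) + e^(−0.3247) + e^(−1.299) + e^(−1.623) = 1.000 + 0.7227 + 0.2728 + 0.1973 = 2.193.
⟨E⟩ = Σ EᵢPᵢ = 1.277 ε.
S/k_B = ln Z + ⟨E⟩/kT = ln(2.193) + 1.277/3.08 = 0.7853 + 0.4146 = 1.2.

1.2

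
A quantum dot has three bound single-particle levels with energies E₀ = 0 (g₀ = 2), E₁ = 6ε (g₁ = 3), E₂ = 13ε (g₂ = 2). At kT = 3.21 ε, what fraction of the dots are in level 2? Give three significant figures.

0.0140

Eᵢ/kT = 0, 1.8692, 4.0498.
Z = Σ gᵢe^(−Eᵢ/kT) = 2·e^(−0) + 3·e^(−1.8692) + 2·e^(−4.0498) = 2.0000 + 0.46274 + 0.034852 = 2.4976.
P₂ = g₂ e^(−E₂/kT) / Z = 0.034852/2.4976 = 0.0140.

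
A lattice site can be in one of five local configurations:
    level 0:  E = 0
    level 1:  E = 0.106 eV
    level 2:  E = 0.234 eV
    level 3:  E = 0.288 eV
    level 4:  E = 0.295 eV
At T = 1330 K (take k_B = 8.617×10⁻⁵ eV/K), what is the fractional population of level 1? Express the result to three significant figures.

k_BT = 8.617×10⁻⁵ × 1330 K = 0.11461 eV.
Eᵢ/kT = 0, 0.92488, 2.0417, 2.5129, 2.5739.
Z = Σ e^(−Eᵢ/kT) = e^(−0) + e^(−0.92488) + e^(−2.0417) + e^(−2.5129) + e^(−2.5739) = 1.0000 + 0.39658 + 0.12981 + 0.081033 + 0.076238 = 1.6837.
P₁ = e^(−E₁/kT) / Z = 0.39658/1.6837 = 0.236.

0.236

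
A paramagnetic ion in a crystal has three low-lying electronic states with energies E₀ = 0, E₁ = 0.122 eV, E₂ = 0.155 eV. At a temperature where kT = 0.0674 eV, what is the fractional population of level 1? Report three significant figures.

0.129

Eᵢ/kT = 0, 1.8101, 2.2997.
Z = Σ e^(−Eᵢ/kT) = e^(−0) + e^(−1.8101) + e^(−2.2997) = 1.0000 + 0.16364 + 0.10029 = 1.2639.
P₁ = e^(−E₁/kT) / Z = 0.16364/1.2639 = 0.129.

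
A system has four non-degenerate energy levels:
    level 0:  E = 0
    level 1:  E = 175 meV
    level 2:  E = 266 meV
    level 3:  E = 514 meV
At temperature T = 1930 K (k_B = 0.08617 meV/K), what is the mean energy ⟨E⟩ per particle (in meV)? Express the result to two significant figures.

k_BT = 0.08617 × 1930 K = 166.3 meV.
Eᵢ/kT = 0, 1.052, 1.600, 3.091.
Z = Σ e^(−Eᵢ/kT) = e^(−0) + e^(−1.052) + e^(−1.600) + e^(−3.091) = 1.000 + 0.3492 + 0.2019 + 0.04546 = 1.597.
⟨E⟩ = Σ Eᵢ e^(−Eᵢ/kT) / Z = (0·1.000 + 175·0.3492 + 266·0.2019 + 514·0.04546) / 1.597 = 87 meV.

87 meV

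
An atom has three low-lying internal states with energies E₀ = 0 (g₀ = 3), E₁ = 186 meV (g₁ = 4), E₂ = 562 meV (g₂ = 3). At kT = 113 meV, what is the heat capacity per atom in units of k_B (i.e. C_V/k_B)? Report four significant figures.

0.5554

Eᵢ/kT = 0, 1.64602, 4.97345.
Z = Σ gᵢe^(−Eᵢ/kT) = 3·e^(−0) + 4·e^(−1.64602) + 3·e^(−4.97345) = 3.00000 + 0.771263 + 0.0207577 = 3.79202.
⟨E⟩ = 40.9072 meV, ⟨E²⟩ = 8765.46 meV².
C_V/k_B = (⟨E²⟩ − ⟨E⟩²)/(kT)² = (8765.46 − 1673.40)/12769.0 = 0.5554.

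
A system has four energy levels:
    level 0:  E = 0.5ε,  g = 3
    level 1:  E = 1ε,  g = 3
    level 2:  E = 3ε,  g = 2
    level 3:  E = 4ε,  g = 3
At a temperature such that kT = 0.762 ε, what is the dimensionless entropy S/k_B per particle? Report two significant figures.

1.8

Eᵢ/kT = 0.6562, 1.312, 3.937, 5.249.
Z = Σ gᵢe^(−Eᵢ/kT) = 3·e^(−0.6562) + 3·e^(−1.312) + 2·e^(−3.937) + 3·e^(−5.249) = 1.556 + 0.8078 + 0.03901 + 0.01576 = 2.419.
⟨E⟩ = Σ EᵢPᵢ = 0.7300 ε.
S/k_B = ln Z + ⟨E⟩/kT = ln(2.419) + 0.7300/0.762 = 0.8834 + 0.9580 = 1.8.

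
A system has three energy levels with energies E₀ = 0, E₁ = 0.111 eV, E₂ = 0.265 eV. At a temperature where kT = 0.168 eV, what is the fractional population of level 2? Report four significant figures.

Eᵢ/kT = 0, 0.660714, 1.57738.
Z = Σ e^(−Eᵢ/kT) = e^(−0) + e^(−0.660714) + e^(−1.57738) = 1.00000 + 0.516482 + 0.206515 = 1.72300.
P₂ = e^(−E₂/kT) / Z = 0.206515/1.72300 = 0.1199.

0.1199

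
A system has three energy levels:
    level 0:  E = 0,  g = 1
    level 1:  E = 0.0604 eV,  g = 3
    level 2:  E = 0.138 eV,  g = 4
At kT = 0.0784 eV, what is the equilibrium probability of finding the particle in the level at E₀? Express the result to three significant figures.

0.325

Eᵢ/kT = 0, 0.77041, 1.7602.
Z = Σ gᵢe^(−Eᵢ/kT) = 1·e^(−0) + 3·e^(−0.77041) + 4·e^(−1.7602) = 1.0000 + 1.3885 + 0.68804 = 3.0765.
P₀ = g₀ e^(−E₀/kT) / Z = 1.0000/3.0765 = 0.325.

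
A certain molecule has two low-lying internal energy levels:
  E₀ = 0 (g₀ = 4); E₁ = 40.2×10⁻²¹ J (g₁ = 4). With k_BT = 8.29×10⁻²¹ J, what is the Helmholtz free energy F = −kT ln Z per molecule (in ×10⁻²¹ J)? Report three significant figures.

Eᵢ/kT = 0, 4.8492.
Z = Σ gᵢe^(−Eᵢ/kT) = 4·e^(−0) + 4·e^(−4.8492) = 4.0000 + 0.031339 = 4.0313.
F = −kT ln Z = −8.29 × ln(4.0313) = −8.29 × 1.3941 = -11.6 ×10⁻²¹ J.

-11.6 ×10⁻²¹ J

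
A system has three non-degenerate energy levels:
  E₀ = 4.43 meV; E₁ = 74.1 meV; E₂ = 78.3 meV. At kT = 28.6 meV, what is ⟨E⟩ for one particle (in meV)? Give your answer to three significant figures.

Eᵢ/kT = 0.15490, 2.5909, 2.7378.
Z = Σ e^(−Eᵢ/kT) = e^(−0.15490) + e^(−2.5909) + e^(−2.7378) = 0.85650 + 0.074953 + 0.064713 = 0.99617.
⟨E⟩ = Σ Eᵢ e^(−Eᵢ/kT) / Z = (4.43·0.85650 + 74.1·0.074953 + 78.3·0.064713) / 0.99617 = 14.5 meV.

14.5 meV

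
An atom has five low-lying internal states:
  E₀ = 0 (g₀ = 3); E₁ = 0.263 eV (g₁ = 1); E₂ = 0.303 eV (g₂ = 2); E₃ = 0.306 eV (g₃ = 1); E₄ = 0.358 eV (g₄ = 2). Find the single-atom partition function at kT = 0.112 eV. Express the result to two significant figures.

Z = 3.4

Eᵢ/kT = 0, 2.348, 2.705, 2.732, 3.196.
Z = Σ gᵢe^(−Eᵢ/kT) = 3·e^(−0) + 1·e^(−2.348) + 2·e^(−2.705) + 1·e^(−2.732) + 2·e^(−3.196) = 3.000 + 0.09556 + 0.1337 + 0.06509 + 0.08185 = 3.376.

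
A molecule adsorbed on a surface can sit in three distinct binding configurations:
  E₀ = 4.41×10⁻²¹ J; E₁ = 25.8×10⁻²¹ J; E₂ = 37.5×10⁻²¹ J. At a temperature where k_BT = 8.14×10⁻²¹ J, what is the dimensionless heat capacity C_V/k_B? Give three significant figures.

Eᵢ/kT = 0.54177, 3.1695, 4.6069.
Z = Σ e^(−Eᵢ/kT) = e^(−0.54177) + e^(−3.1695) + e^(−4.6069) = 0.58172 + 0.042025 + 0.0099827 = 0.63373.
⟨E⟩ = 6.3497, ⟨E²⟩ = 84.145.
C_V/k_B = (⟨E²⟩ − ⟨E⟩²)/(kT)² = (84.145 − 40.319)/66.260 = 0.661.

0.661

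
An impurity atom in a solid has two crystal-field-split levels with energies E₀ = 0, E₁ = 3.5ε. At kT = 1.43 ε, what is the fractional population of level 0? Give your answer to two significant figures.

0.92

Eᵢ/kT = 0, 2.448.
Z = Σ e^(−Eᵢ/kT) = e^(−0) + e^(−2.448) = 1.000 + 0.08647 = 1.086.
P₀ = e^(−E₀/kT) / Z = 1.000/1.086 = 0.92.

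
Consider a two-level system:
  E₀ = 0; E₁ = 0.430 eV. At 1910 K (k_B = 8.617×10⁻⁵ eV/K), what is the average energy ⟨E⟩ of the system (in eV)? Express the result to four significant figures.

k_BT = 8.617×10⁻⁵ × 1910 K = 0.164585 eV.
Eᵢ/kT = 0, 2.61263.
Z = Σ e^(−Eᵢ/kT) = e^(−0) + e^(−2.61263) = 1.00000 + 0.0733414 = 1.07334.
⟨E⟩ = Σ Eᵢ e^(−Eᵢ/kT) / Z = (0·1.00000 + 0.430·0.0733414) / 1.07334 = 0.02938 eV.

0.02938 eV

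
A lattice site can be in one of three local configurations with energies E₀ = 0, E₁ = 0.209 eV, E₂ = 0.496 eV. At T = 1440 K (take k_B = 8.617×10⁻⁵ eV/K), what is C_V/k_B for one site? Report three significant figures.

k_BT = 8.617×10⁻⁵ × 1440 K = 0.12408 eV.
Eᵢ/kT = 0, 1.6844, 3.9974.
Z = Σ e^(−Eᵢ/kT) = e^(−0) + e^(−1.6844) + e^(−3.9974) = 1.0000 + 0.18556 + 0.018363 = 1.2039.
⟨E⟩ = 0.039779 eV, ⟨E²⟩ = 0.010485 eV².
C_V/k_B = (⟨E²⟩ − ⟨E⟩²)/(kT)² = (0.010485 − 0.0015824)/0.015396 = 0.578.

0.578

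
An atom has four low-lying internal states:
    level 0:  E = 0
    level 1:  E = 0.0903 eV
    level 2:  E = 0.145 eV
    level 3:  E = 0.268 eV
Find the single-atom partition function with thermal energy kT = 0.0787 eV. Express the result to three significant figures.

Z = 1.51

Eᵢ/kT = 0, 1.1474, 1.8424, 3.4053.
Z = Σ e^(−Eᵢ/kT) = e^(−0) + e^(−1.1474) + e^(−1.8424) + e^(−3.4053) = 1.0000 + 0.31746 + 0.15844 + 0.033197 = 1.5091.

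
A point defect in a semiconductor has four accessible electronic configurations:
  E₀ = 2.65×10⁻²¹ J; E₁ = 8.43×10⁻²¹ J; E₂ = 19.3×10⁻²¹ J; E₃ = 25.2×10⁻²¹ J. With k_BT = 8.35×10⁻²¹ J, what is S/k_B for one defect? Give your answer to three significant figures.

Eᵢ/kT = 0.31737, 1.0096, 2.3114, 3.0180.
Z = Σ e^(−Eᵢ/kT) = e^(−0.31737) + e^(−1.0096) + e^(−2.3114) + e^(−3.0180) = 0.72806 + 0.36436 + 0.099122 + 0.048899 = 1.2404.
⟨E⟩ = Σ EᵢPᵢ = 6.5674 ×10⁻²¹ J.
S/k_B = ln Z + ⟨E⟩/kT = ln(1.2404) + 6.5674/8.35 = 0.21543 + 0.78651 = 1.00.

1.00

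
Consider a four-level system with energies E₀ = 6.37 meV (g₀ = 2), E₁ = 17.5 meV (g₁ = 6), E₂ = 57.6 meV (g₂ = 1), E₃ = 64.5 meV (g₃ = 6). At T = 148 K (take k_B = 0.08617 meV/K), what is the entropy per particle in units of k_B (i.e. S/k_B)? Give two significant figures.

k_BT = 0.08617 × 148 K = 12.75 meV.
Eᵢ/kT = 0.4996, 1.373, 4.518, 5.059.
Z = Σ gᵢe^(−Eᵢ/kT) = 2·e^(−0.4996) + 6·e^(−1.373) + 1·e^(−4.518) + 6·e^(−5.059) = 1.214 + 1.520 + 0.01091 + 0.03811 = 2.783.
⟨E⟩ = Σ EᵢPᵢ = 13.45 meV.
S/k_B = ln Z + ⟨E⟩/kT = ln(2.783) + 13.45/12.75 = 1.024 + 1.055 = 2.1.

2.1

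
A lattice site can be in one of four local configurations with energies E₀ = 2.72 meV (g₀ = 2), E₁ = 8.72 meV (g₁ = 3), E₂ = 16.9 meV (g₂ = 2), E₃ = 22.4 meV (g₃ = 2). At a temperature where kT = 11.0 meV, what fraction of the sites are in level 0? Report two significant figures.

Eᵢ/kT = 0.2473, 0.7927, 1.536, 2.036.
Z = Σ gᵢe^(−Eᵢ/kT) = 2·e^(−0.2473) + 3·e^(−0.7927) + 2·e^(−1.536) + 2·e^(−2.036) = 1.562 + 1.358 + 0.4305 + 0.2611 = 3.612.
P₀ = g₀ e^(−E₀/kT) / Z = 1.562/3.612 = 0.43.

0.43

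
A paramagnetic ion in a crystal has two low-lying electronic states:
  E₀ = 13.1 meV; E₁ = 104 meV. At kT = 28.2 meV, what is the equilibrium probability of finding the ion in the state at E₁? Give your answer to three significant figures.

0.0383

Eᵢ/kT = 0.46454, 3.6879.
Z = Σ e^(−Eᵢ/kT) = e^(−0.46454) + e^(−3.6879) = 0.62842 + 0.025024 = 0.65344.
P₁ = e^(−E₁/kT) / Z = 0.025024/0.65344 = 0.0383.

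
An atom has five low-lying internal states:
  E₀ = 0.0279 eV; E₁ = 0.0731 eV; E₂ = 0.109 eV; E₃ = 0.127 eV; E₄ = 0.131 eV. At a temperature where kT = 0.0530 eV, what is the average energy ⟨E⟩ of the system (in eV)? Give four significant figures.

0.06236 eV

Eᵢ/kT = 0.526415, 1.37925, 2.05660, 2.39623, 2.47170.
Z = Σ e^(−Eᵢ/kT) = e^(−0.526415) + e^(−1.37925) + e^(−2.05660) + e^(−2.39623) + e^(−2.47170) = 0.590719 + 0.251767 + 0.127888 + 0.0910606 + 0.0844412 = 1.14588.
⟨E⟩ = Σ Eᵢ e^(−Eᵢ/kT) / Z = (0.0279·0.590719 + 0.0731·0.251767 + 0.109·0.127888 + 0.127·0.0910606 + 0.131·0.0844412) / 1.14588 = 0.06236 eV.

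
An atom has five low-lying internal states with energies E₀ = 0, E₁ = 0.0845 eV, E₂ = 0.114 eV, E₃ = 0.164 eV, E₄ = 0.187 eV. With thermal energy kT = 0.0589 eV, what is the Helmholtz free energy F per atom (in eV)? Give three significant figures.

-0.0233 eV

Eᵢ/kT = 0, 1.4346, 1.9355, 2.7844, 3.1749.
Z = Σ e^(−Eᵢ/kT) = e^(−0) + e^(−1.4346) + e^(−1.9355) + e^(−2.7844) + e^(−3.1749) = 1.0000 + 0.23821 + 0.14435 + 0.061766 + 0.041798 = 1.4861.
F = −kT ln Z = −0.0589 × ln(1.4861) = −0.0589 × 0.39616 = -0.0233 eV.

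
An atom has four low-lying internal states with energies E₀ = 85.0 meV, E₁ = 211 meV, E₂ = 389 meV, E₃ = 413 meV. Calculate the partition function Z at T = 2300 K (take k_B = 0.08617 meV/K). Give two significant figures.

k_BT = 0.08617 × 2300 K = 198.2 meV.
Eᵢ/kT = 0.4289, 1.065, 1.963, 2.084.
Z = Σ e^(−Eᵢ/kT) = e^(−0.4289) + e^(−1.065) + e^(−1.963) + e^(−2.084) = 0.6512 + 0.3447 + 0.1404 + 0.1244 = 1.261.

Z = 1.3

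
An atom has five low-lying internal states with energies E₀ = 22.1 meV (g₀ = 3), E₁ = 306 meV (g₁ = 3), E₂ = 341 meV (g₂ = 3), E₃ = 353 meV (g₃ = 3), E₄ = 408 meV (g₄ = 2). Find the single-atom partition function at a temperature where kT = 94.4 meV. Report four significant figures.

Eᵢ/kT = 0.234110, 3.24153, 3.61229, 3.73941, 4.32203.
Z = Σ gᵢe^(−Eᵢ/kT) = 3·e^(−0.234110) + 3·e^(−3.24153) + 3·e^(−3.61229) + 3·e^(−3.73941) + 2·e^(−4.32203) = 2.37382 + 0.117312 + 0.0809699 + 0.0713044 + 0.0265458 = 2.66995.

Z = 2.670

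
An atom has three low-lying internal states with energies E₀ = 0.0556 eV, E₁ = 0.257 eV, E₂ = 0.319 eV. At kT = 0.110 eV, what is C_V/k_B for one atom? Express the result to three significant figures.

Eᵢ/kT = 0.50545, 2.3364, 2.9000.
Z = Σ e^(−Eᵢ/kT) = e^(−0.50545) + e^(−2.3364) + e^(−2.9000) = 0.60323 + 0.096675 + 0.055023 = 0.75493.
⟨E⟩ = 0.10059 eV, ⟨E²⟩ = 0.018345 eV².
C_V/k_B = (⟨E²⟩ − ⟨E⟩²)/(kT)² = (0.018345 − 0.010118)/0.012100 = 0.680.

0.680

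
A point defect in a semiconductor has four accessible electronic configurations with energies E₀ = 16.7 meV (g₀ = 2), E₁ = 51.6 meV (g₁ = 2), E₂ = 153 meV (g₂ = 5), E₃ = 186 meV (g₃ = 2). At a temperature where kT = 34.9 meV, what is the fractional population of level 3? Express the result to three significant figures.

0.00548

Eᵢ/kT = 0.47851, 1.4785, 4.3840, 5.3295.
Z = Σ gᵢe^(−Eᵢ/kT) = 2·e^(−0.47851) + 2·e^(−1.4785) + 5·e^(−4.3840) + 2·e^(−5.3295) = 1.2394 + 0.45596 + 0.062377 + 0.0096930 = 1.7674.
P₃ = g₃ e^(−E₃/kT) / Z = 0.0096930/1.7674 = 0.00548.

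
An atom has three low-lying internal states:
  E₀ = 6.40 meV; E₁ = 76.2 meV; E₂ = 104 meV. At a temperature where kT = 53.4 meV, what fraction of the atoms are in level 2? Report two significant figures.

0.11

Eᵢ/kT = 0.1199, 1.427, 1.948.
Z = Σ e^(−Eᵢ/kT) = e^(−0.1199) + e^(−1.427) + e^(−1.948) = 0.8870 + 0.2400 + 0.1426 = 1.270.
P₂ = e^(−E₂/kT) / Z = 0.1426/1.270 = 0.11.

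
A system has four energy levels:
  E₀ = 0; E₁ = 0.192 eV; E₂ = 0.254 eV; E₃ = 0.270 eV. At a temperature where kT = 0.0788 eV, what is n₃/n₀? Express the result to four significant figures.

n₃/n₀ = exp[−(E₃−E₀)/kT] = exp(−(0.270 eV)/(0.0788 eV)) = exp(-3.42640) = 0.03250.

0.03250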